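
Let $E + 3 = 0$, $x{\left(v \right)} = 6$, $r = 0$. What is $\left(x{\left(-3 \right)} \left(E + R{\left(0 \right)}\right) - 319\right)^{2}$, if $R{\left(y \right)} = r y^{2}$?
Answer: $113569$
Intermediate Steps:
$R{\left(y \right)} = 0$ ($R{\left(y \right)} = 0 y^{2} = 0$)
$E = -3$ ($E = -3 + 0 = -3$)
$\left(x{\left(-3 \right)} \left(E + R{\left(0 \right)}\right) - 319\right)^{2} = \left(6 \left(-3 + 0\right) - 319\right)^{2} = \left(6 \left(-3\right) - 319\right)^{2} = \left(-18 - 319\right)^{2} = \left(-337\right)^{2} = 113569$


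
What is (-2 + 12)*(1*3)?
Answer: 30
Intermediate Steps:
(-2 + 12)*(1*3) = 10*3 = 30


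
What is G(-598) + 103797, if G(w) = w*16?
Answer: 94229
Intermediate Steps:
G(w) = 16*w
G(-598) + 103797 = 16*(-598) + 103797 = -9568 + 103797 = 94229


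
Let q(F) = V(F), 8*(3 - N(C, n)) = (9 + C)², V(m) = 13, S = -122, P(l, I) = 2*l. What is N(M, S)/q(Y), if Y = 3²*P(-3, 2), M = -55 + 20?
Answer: -163/26 ≈ -6.2692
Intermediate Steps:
M = -35
Y = -54 (Y = 3²*(2*(-3)) = 9*(-6) = -54)
N(C, n) = 3 - (9 + C)²/8
q(F) = 13
N(M, S)/q(Y) = (3 - (9 - 35)²/8)/13 = (3 - ⅛*(-26)²)*(1/13) = (3 - ⅛*676)*(1/13) = (3 - 169/2)*(1/13) = -163/2*1/13 = -163/26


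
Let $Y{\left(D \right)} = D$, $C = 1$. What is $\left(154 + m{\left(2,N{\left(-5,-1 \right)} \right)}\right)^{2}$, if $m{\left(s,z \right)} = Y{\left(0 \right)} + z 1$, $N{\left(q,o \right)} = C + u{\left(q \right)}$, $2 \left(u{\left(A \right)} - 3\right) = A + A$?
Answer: $23409$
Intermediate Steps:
$u{\left(A \right)} = 3 + A$ ($u{\left(A \right)} = 3 + \frac{A + A}{2} = 3 + \frac{2 A}{2} = 3 + A$)
$N{\left(q,o \right)} = 4 + q$ ($N{\left(q,o \right)} = 1 + \left(3 + q\right) = 4 + q$)
$m{\left(s,z \right)} = z$ ($m{\left(s,z \right)} = 0 + z 1 = 0 + z = z$)
$\left(154 + m{\left(2,N{\left(-5,-1 \right)} \right)}\right)^{2} = \left(154 + \left(4 - 5\right)\right)^{2} = \left(154 - 1\right)^{2} = 153^{2} = 23409$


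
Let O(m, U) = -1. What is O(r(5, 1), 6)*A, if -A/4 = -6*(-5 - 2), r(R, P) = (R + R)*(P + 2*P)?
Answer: 168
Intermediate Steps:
r(R, P) = 6*P*R (r(R, P) = (2*R)*(3*P) = 6*P*R)
A = -168 (A = -(-24)*(-5 - 2) = -(-24)*(-7) = -4*42 = -168)
O(r(5, 1), 6)*A = -1*(-168) = 168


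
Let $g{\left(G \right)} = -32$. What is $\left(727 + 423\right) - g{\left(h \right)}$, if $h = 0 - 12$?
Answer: $1182$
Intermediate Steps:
$h = -12$ ($h = 0 - 12 = -12$)
$\left(727 + 423\right) - g{\left(h \right)} = \left(727 + 423\right) - -32 = 1150 + 32 = 1182$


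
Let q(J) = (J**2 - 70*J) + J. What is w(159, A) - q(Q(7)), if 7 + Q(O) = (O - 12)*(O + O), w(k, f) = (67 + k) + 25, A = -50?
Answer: -10991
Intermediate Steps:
w(k, f) = 92 + k
Q(O) = -7 + 2*O*(-12 + O) (Q(O) = -7 + (O - 12)*(O + O) = -7 + (-12 + O)*(2*O) = -7 + 2*O*(-12 + O))
q(J) = J**2 - 69*J
w(159, A) - q(Q(7)) = (92 + 159) - (-7 - 24*7 + 2*7**2)*(-69 + (-7 - 24*7 + 2*7**2)) = 251 - (-7 - 168 + 2*49)*(-69 + (-7 - 168 + 2*49)) = 251 - (-7 - 168 + 98)*(-69 + (-7 - 168 + 98)) = 251 - (-77)*(-69 - 77) = 251 - (-77)*(-146) = 251 - 1*11242 = 251 - 11242 = -10991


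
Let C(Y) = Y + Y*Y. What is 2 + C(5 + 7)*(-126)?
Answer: -19654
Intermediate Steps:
C(Y) = Y + Y**2
2 + C(5 + 7)*(-126) = 2 + ((5 + 7)*(1 + (5 + 7)))*(-126) = 2 + (12*(1 + 12))*(-126) = 2 + (12*13)*(-126) = 2 + 156*(-126) = 2 - 19656 = -19654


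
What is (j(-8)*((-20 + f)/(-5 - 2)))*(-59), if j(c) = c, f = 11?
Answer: 4248/7 ≈ 606.86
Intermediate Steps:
(j(-8)*((-20 + f)/(-5 - 2)))*(-59) = -8*(-20 + 11)/(-5 - 2)*(-59) = -(-72)/(-7)*(-59) = -(-72)*(-1)/7*(-59) = -8*9/7*(-59) = -72/7*(-59) = 4248/7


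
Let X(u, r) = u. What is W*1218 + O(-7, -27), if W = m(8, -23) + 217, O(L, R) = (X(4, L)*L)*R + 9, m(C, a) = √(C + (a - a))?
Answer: 265071 + 2436*√2 ≈ 2.6852e+5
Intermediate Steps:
m(C, a) = √C (m(C, a) = √(C + 0) = √C)
O(L, R) = 9 + 4*L*R (O(L, R) = (4*L)*R + 9 = 4*L*R + 9 = 9 + 4*L*R)
W = 217 + 2*√2 (W = √8 + 217 = 2*√2 + 217 = 217 + 2*√2 ≈ 219.83)
W*1218 + O(-7, -27) = (217 + 2*√2)*1218 + (9 + 4*(-7)*(-27)) = (264306 + 2436*√2) + (9 + 756) = (264306 + 2436*√2) + 765 = 265071 + 2436*√2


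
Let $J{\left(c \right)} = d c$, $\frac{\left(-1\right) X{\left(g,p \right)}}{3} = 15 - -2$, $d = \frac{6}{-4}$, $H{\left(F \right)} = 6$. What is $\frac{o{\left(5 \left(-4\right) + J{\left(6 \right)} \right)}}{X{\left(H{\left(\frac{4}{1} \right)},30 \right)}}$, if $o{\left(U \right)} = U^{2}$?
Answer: $- \frac{841}{51} \approx -16.49$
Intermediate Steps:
$d = - \frac{3}{2}$ ($d = 6 \left(- \frac{1}{4}\right) = - \frac{3}{2} \approx -1.5$)
$X{\left(g,p \right)} = -51$ ($X{\left(g,p \right)} = - 3 \left(15 - -2\right) = - 3 \left(15 + 2\right) = \left(-3\right) 17 = -51$)
$J{\left(c \right)} = - \frac{3 c}{2}$
$\frac{o{\left(5 \left(-4\right) + J{\left(6 \right)} \right)}}{X{\left(H{\left(\frac{4}{1} \right)},30 \right)}} = \frac{\left(5 \left(-4\right) - 9\right)^{2}}{-51} = \left(-20 - 9\right)^{2} \left(- \frac{1}{51}\right) = \left(-29\right)^{2} \left(- \frac{1}{51}\right) = 841 \left(- \frac{1}{51}\right) = - \frac{841}{51}$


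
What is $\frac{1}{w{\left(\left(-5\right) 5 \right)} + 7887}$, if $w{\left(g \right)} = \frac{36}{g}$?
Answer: $\frac{25}{197139} \approx 0.00012681$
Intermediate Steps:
$\frac{1}{w{\left(\left(-5\right) 5 \right)} + 7887} = \frac{1}{\frac{36}{\left(-5\right) 5} + 7887} = \frac{1}{\frac{36}{-25} + 7887} = \frac{1}{36 \left(- \frac{1}{25}\right) + 7887} = \frac{1}{- \frac{36}{25} + 7887} = \frac{1}{\frac{197139}{25}} = \frac{25}{197139}$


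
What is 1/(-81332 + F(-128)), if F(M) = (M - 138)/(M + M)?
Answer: -128/10410363 ≈ -1.2295e-5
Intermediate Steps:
F(M) = (-138 + M)/(2*M) (F(M) = (-138 + M)/((2*M)) = (-138 + M)*(1/(2*M)) = (-138 + M)/(2*M))
1/(-81332 + F(-128)) = 1/(-81332 + (1/2)*(-138 - 128)/(-128)) = 1/(-81332 + (1/2)*(-1/128)*(-266)) = 1/(-81332 + 133/128) = 1/(-10410363/128) = -128/10410363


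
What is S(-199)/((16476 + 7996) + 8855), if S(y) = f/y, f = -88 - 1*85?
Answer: 173/6632073 ≈ 2.6085e-5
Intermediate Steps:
f = -173 (f = -88 - 85 = -173)
S(y) = -173/y
S(-199)/((16476 + 7996) + 8855) = (-173/(-199))/((16476 + 7996) + 8855) = (-173*(-1/199))/(24472 + 8855) = (173/199)/33327 = (173/199)*(1/33327) = 173/6632073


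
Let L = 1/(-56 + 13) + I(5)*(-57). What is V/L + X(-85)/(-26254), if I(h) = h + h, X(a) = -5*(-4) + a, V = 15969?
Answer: -18026162203/643511794 ≈ -28.012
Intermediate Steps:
X(a) = 20 + a
I(h) = 2*h
L = -24511/43 (L = 1/(-56 + 13) + (2*5)*(-57) = 1/(-43) + 10*(-57) = -1/43 - 570 = -24511/43 ≈ -570.02)
V/L + X(-85)/(-26254) = 15969/(-24511/43) + (20 - 85)/(-26254) = 15969*(-43/24511) - 65*(-1/26254) = -686667/24511 + 65/26254 = -18026162203/643511794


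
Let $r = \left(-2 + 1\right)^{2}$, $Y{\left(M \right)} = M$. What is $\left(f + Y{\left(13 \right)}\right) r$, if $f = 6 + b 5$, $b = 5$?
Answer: $44$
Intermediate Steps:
$r = 1$ ($r = \left(-1\right)^{2} = 1$)
$f = 31$ ($f = 6 + 5 \cdot 5 = 6 + 25 = 31$)
$\left(f + Y{\left(13 \right)}\right) r = \left(31 + 13\right) 1 = 44 \cdot 1 = 44$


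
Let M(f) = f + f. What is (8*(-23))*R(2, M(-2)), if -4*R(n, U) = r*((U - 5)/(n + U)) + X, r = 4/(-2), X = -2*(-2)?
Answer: -230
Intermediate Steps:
X = 4
M(f) = 2*f
r = -2 (r = 4*(-½) = -2)
R(n, U) = -1 + (-5 + U)/(2*(U + n)) (R(n, U) = -(-2*(U - 5)/(n + U) + 4)/4 = -(-2*(-5 + U)/(U + n) + 4)/4 = -(4 - 2*(-5 + U)/(U + n))/4 = -1 + (-5 + U)/(2*(U + n)))
(8*(-23))*R(2, M(-2)) = (8*(-23))*((-5/2 - 1*2 - (-2))/(2*(-2) + 2)) = -184*(-5/2 - 2 - ½*(-4))/(-4 + 2) = -184*(-5/2 - 2 + 2)/(-2) = -(-92)*(-5)/2 = -184*5/4 = -230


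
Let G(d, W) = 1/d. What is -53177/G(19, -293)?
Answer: -1010363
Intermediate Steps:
-53177/G(19, -293) = -53177/(1/19) = -53177/1/19 = -53177*19 = -1010363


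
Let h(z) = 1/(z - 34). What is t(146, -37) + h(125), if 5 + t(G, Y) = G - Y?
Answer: 16199/91 ≈ 178.01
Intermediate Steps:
t(G, Y) = -5 + G - Y (t(G, Y) = -5 + (G - Y) = -5 + G - Y)
h(z) = 1/(-34 + z)
t(146, -37) + h(125) = (-5 + 146 - 1*(-37)) + 1/(-34 + 125) = (-5 + 146 + 37) + 1/91 = 178 + 1/91 = 16199/91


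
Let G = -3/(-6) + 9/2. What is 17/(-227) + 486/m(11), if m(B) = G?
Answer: 110237/1135 ≈ 97.125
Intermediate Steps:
G = 5 (G = -3*(-⅙) + 9*(½) = ½ + 9/2 = 5)
m(B) = 5
17/(-227) + 486/m(11) = 17/(-227) + 486/5 = 17*(-1/227) + 486*(⅕) = -17/227 + 486/5 = 110237/1135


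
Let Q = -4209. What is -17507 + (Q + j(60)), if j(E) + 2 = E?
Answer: -21658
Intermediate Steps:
j(E) = -2 + E
-17507 + (Q + j(60)) = -17507 + (-4209 + (-2 + 60)) = -17507 + (-4209 + 58) = -17507 - 4151 = -21658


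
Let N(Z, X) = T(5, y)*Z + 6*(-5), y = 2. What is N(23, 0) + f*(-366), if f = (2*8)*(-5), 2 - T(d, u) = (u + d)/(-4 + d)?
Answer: 29135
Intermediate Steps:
T(d, u) = 2 - (d + u)/(-4 + d) (T(d, u) = 2 - (u + d)/(-4 + d) = 2 - (d + u)/(-4 + d))
N(Z, X) = -30 - 5*Z (N(Z, X) = ((-8 + 5 - 1*2)/(-4 + 5))*Z + 6*(-5) = ((-8 + 5 - 2)/1)*Z - 30 = (1*(-5))*Z - 30 = -5*Z - 30 = -30 - 5*Z)
f = -80 (f = 16*(-5) = -80)
N(23, 0) + f*(-366) = (-30 - 5*23) - 80*(-366) = (-30 - 115) + 29280 = -145 + 29280 = 29135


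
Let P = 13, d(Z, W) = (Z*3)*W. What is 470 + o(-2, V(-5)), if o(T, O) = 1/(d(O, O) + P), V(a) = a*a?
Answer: 887361/1888 ≈ 470.00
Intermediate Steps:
d(Z, W) = 3*W*Z (d(Z, W) = (3*Z)*W = 3*W*Z)
V(a) = a²
o(T, O) = 1/(13 + 3*O²) (o(T, O) = 1/(3*O*O + 13) = 1/(3*O² + 13) = 1/(13 + 3*O²))
470 + o(-2, V(-5)) = 470 + 1/(13 + 3*((-5)²)²) = 470 + 1/(13 + 3*25²) = 470 + 1/(13 + 3*625) = 470 + 1/(13 + 1875) = 470 + 1/1888 = 887361/1888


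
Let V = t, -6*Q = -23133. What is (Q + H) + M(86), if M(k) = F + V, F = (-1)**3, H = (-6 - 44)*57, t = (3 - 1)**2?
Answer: 2017/2 ≈ 1008.5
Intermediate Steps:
t = 4 (t = 2**2 = 4)
Q = 7711/2 (Q = -1/6*(-23133) = 7711/2 ≈ 3855.5)
V = 4
H = -2850 (H = -50*57 = -2850)
F = -1
M(k) = 3 (M(k) = -1 + 4 = 3)
(Q + H) + M(86) = (7711/2 - 2850) + 3 = 2011/2 + 3 = 2017/2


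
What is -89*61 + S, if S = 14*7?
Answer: -5331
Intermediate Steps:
S = 98
-89*61 + S = -89*61 + 98 = -5429 + 98 = -5331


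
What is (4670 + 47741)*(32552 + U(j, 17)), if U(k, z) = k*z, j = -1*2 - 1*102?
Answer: 1613420224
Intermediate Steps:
j = -104 (j = -2 - 102 = -104)
(4670 + 47741)*(32552 + U(j, 17)) = (4670 + 47741)*(32552 - 104*17) = 52411*(32552 - 1768) = 52411*30784 = 1613420224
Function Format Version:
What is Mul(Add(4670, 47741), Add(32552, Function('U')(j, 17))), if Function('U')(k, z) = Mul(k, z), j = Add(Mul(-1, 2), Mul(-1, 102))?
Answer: 1613420224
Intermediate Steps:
j = -104 (j = Add(-2, -102) = -104)
Mul(Add(4670, 47741), Add(32552, Function('U')(j, 17))) = Mul(Add(4670, 47741), Add(32552, Mul(-104, 17))) = Mul(52411, Add(32552, -1768)) = Mul(52411, 30784) = 1613420224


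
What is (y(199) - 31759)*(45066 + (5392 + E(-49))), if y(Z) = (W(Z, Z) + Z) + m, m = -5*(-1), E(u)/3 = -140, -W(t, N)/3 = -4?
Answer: -1578348634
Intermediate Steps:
W(t, N) = 12 (W(t, N) = -3*(-4) = 12)
E(u) = -420 (E(u) = 3*(-140) = -420)
m = 5
y(Z) = 17 + Z (y(Z) = (12 + Z) + 5 = 17 + Z)
(y(199) - 31759)*(45066 + (5392 + E(-49))) = ((17 + 199) - 31759)*(45066 + (5392 - 420)) = (216 - 31759)*(45066 + 4972) = -31543*50038 = -1578348634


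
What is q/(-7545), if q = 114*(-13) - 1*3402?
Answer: 1628/2515 ≈ 0.64732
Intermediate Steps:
q = -4884 (q = -1482 - 3402 = -4884)
q/(-7545) = -4884/(-7545) = -4884*(-1/7545) = 1628/2515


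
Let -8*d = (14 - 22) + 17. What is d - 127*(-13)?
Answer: 13199/8 ≈ 1649.9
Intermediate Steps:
d = -9/8 (d = -((14 - 22) + 17)/8 = -(-8 + 17)/8 = -⅛*9 = -9/8 ≈ -1.1250)
d - 127*(-13) = -9/8 - 127*(-13) = -9/8 + 1651 = 13199/8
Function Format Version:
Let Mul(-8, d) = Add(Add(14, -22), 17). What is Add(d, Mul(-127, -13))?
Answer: Rational(13199, 8) ≈ 1649.9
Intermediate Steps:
d = Rational(-9, 8) (d = Mul(Rational(-1, 8), Add(Add(14, -22), 17)) = Mul(Rational(-1, 8), Add(-8, 17)) = Mul(Rational(-1, 8), 9) = Rational(-9, 8) ≈ -1.1250)
Add(d, Mul(-127, -13)) = Add(Rational(-9, 8), Mul(-127, -13)) = Add(Rational(-9, 8), 1651) = Rational(13199, 8)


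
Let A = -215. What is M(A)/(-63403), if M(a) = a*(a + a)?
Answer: -92450/63403 ≈ -1.4581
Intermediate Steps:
M(a) = 2*a**2 (M(a) = a*(2*a) = 2*a**2)
M(A)/(-63403) = (2*(-215)**2)/(-63403) = (2*46225)*(-1/63403) = 92450*(-1/63403) = -92450/63403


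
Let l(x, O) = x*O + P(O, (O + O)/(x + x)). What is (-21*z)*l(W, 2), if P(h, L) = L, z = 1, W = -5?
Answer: 1092/5 ≈ 218.40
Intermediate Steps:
l(x, O) = O*x + O/x (l(x, O) = x*O + (O + O)/(x + x) = O*x + (2*O)/((2*x)) = O*x + (2*O)*(1/(2*x)) = O*x + O/x)
(-21*z)*l(W, 2) = (-21*1)*(2*(-5) + 2/(-5)) = -21*(-10 + 2*(-⅕)) = -21*(-10 - ⅖) = -21*(-52/5) = 1092/5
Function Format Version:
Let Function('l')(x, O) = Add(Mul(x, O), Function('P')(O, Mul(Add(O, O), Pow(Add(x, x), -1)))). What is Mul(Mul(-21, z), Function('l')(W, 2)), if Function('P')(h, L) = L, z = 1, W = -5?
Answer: Rational(1092, 5) ≈ 218.40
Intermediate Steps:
Function('l')(x, O) = Add(Mul(O, x), Mul(O, Pow(x, -1))) (Function('l')(x, O) = Add(Mul(x, O), Mul(Add(O, O), Pow(Add(x, x), -1))) = Add(Mul(O, x), Mul(Mul(2, O), Pow(Mul(2, x), -1))) = Add(Mul(O, x), Mul(Mul(2, O), Mul(Rational(1, 2), Pow(x, -1)))) = Add(Mul(O, x), Mul(O, Pow(x, -1))))
Mul(Mul(-21, z), Function('l')(W, 2)) = Mul(Mul(-21, 1), Add(Mul(2, -5), Mul(2, Pow(-5, -1)))) = Mul(-21, Add(-10, Mul(2, Rational(-1, 5)))) = Mul(-21, Add(-10, Rational(-2, 5))) = Mul(-21, Rational(-52, 5)) = Rational(1092, 5)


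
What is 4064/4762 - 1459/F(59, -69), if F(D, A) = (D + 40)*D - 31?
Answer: 8332041/13833610 ≈ 0.60230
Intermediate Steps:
F(D, A) = -31 + D*(40 + D) (F(D, A) = (40 + D)*D - 31 = D*(40 + D) - 31 = -31 + D*(40 + D))
4064/4762 - 1459/F(59, -69) = 4064/4762 - 1459/(-31 + 59**2 + 40*59) = 4064*(1/4762) - 1459/(-31 + 3481 + 2360) = 2032/2381 - 1459/5810 = 8332041/13833610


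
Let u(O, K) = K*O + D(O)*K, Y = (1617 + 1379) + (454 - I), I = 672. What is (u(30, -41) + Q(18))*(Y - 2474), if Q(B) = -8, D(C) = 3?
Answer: -413744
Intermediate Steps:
Y = 2778 (Y = (1617 + 1379) + (454 - 1*672) = 2996 + (454 - 672) = 2996 - 218 = 2778)
u(O, K) = 3*K + K*O (u(O, K) = K*O + 3*K = 3*K + K*O)
(u(30, -41) + Q(18))*(Y - 2474) = (-41*(3 + 30) - 8)*(2778 - 2474) = (-41*33 - 8)*304 = (-1353 - 8)*304 = -1361*304 = -413744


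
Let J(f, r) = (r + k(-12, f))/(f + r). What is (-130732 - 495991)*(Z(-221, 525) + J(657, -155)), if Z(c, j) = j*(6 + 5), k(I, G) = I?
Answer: -1816796650409/502 ≈ -3.6191e+9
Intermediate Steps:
Z(c, j) = 11*j (Z(c, j) = j*11 = 11*j)
J(f, r) = (-12 + r)/(f + r) (J(f, r) = (r - 12)/(f + r) = (-12 + r)/(f + r))
(-130732 - 495991)*(Z(-221, 525) + J(657, -155)) = (-130732 - 495991)*(11*525 + (-12 - 155)/(657 - 155)) = -626723*(5775 - 167/502) = -626723*2898883/502 = -1816796650409/502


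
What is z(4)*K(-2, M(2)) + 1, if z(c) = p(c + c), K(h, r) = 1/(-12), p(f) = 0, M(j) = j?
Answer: 1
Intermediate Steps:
K(h, r) = -1/12
z(c) = 0
z(4)*K(-2, M(2)) + 1 = 0*(-1/12) + 1 = 0 + 1 = 1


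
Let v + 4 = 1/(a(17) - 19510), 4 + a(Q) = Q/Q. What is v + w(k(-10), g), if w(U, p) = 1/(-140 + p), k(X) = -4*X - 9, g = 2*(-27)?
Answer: -15161795/3785522 ≈ -4.0052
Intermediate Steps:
g = -54
a(Q) = -3 (a(Q) = -4 + Q/Q = -4 + 1 = -3)
k(X) = -9 - 4*X
v = -78053/19513 (v = -4 + 1/(-3 - 19510) = -4 + 1/(-19513) = -4 - 1/19513 = -78053/19513 ≈ -4.0001)
v + w(k(-10), g) = -78053/19513 + 1/(-140 - 54) = -78053/19513 + 1/(-194) = -78053/19513 - 1/194 = -15161795/3785522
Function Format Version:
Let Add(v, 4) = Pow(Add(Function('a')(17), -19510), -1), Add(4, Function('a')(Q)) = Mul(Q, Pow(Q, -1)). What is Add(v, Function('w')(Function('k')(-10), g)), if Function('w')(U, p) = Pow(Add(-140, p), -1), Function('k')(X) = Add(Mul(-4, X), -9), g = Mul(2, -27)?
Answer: Rational(-15161795, 3785522) ≈ -4.0052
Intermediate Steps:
g = -54
Function('a')(Q) = -3 (Function('a')(Q) = Add(-4, Mul(Q, Pow(Q, -1))) = Add(-4, 1) = -3)
Function('k')(X) = Add(-9, Mul(-4, X))
v = Rational(-78053, 19513) (v = Add(-4, Pow(Add(-3, -19510), -1)) = Add(-4, Pow(-19513, -1)) = Add(-4, Rational(-1, 19513)) = Rational(-78053, 19513) ≈ -4.0001)
Add(v, Function('w')(Function('k')(-10), g)) = Add(Rational(-78053, 19513), Pow(Add(-140, -54), -1)) = Add(Rational(-78053, 19513), Pow(-194, -1)) = Add(Rational(-78053, 19513), Rational(-1, 194)) = Rational(-15161795, 3785522)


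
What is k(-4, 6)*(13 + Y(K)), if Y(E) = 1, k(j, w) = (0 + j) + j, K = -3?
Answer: -112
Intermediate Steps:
k(j, w) = 2*j (k(j, w) = j + j = 2*j)
k(-4, 6)*(13 + Y(K)) = (2*(-4))*(13 + 1) = -8*14 = -112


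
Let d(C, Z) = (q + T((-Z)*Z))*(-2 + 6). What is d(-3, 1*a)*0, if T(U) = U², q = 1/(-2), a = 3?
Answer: 0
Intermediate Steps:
q = -½ ≈ -0.50000
d(C, Z) = -2 + 4*Z⁴ (d(C, Z) = (-½ + ((-Z)*Z)²)*(-2 + 6) = (-½ + (-Z²)²)*4 = (-½ + Z⁴)*4 = -2 + 4*Z⁴)
d(-3, 1*a)*0 = (-2 + 4*(1*3)⁴)*0 = (-2 + 4*3⁴)*0 = (-2 + 4*81)*0 = (-2 + 324)*0 = 322*0 = 0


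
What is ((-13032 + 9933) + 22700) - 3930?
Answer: 15671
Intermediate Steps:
((-13032 + 9933) + 22700) - 3930 = (-3099 + 22700) - 3930 = 19601 - 3930 = 15671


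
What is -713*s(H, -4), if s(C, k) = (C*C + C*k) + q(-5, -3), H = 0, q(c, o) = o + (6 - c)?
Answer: -5704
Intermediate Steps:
q(c, o) = 6 + o - c
s(C, k) = 8 + C² + C*k (s(C, k) = (C*C + C*k) + (6 - 3 - 1*(-5)) = (C² + C*k) + (6 - 3 + 5) = (C² + C*k) + 8 = 8 + C² + C*k)
-713*s(H, -4) = -713*(8 + 0² + 0*(-4)) = -713*(8 + 0 + 0) = -713*8 = -5704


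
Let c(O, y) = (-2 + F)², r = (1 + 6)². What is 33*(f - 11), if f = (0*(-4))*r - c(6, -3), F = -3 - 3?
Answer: -2475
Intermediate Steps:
r = 49 (r = 7² = 49)
F = -6
c(O, y) = 64 (c(O, y) = (-2 - 6)² = (-8)² = 64)
f = -64 (f = (0*(-4))*49 - 1*64 = 0*49 - 64 = 0 - 64 = -64)
33*(f - 11) = 33*(-64 - 11) = 33*(-75) = -2475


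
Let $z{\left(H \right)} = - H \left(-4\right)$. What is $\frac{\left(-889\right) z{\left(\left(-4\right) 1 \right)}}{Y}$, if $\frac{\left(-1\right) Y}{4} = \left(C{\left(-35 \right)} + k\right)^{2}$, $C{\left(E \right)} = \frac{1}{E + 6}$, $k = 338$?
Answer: $- \frac{2990596}{96059601} \approx -0.031133$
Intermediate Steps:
$z{\left(H \right)} = 4 H$
$C{\left(E \right)} = \frac{1}{6 + E}$
$Y = - \frac{384238404}{841}$ ($Y = - 4 \left(\frac{1}{6 - 35} + 338\right)^{2} = - 4 \left(\frac{1}{-29} + 338\right)^{2} = - 4 \left(- \frac{1}{29} + 338\right)^{2} = - 4 \left(\frac{9801}{29}\right)^{2} = \left(-4\right) \frac{96059601}{841} = - \frac{384238404}{841} \approx -4.5688 \cdot 10^{5}$)
$\frac{\left(-889\right) z{\left(\left(-4\right) 1 \right)}}{Y} = \frac{\left(-889\right) 4 \left(\left(-4\right) 1\right)}{- \frac{384238404}{841}} = - 889 \cdot 4 \left(-4\right) \left(- \frac{841}{384238404}\right) = \left(-889\right) \left(-16\right) \left(- \frac{841}{384238404}\right) = 14224 \left(- \frac{841}{384238404}\right) = - \frac{2990596}{96059601}$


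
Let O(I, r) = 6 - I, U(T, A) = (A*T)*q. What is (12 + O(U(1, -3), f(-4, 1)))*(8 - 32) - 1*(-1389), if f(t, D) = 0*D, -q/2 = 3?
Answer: 1389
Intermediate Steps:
q = -6 (q = -2*3 = -6)
f(t, D) = 0
U(T, A) = -6*A*T (U(T, A) = (A*T)*(-6) = -6*A*T)
(12 + O(U(1, -3), f(-4, 1)))*(8 - 32) - 1*(-1389) = (12 + (6 - (-6)*(-3)))*(8 - 32) - 1*(-1389) = (12 + (6 - 1*18))*(-24) + 1389 = (12 + (6 - 18))*(-24) + 1389 = (12 - 12)*(-24) + 1389 = 0*(-24) + 1389 = 0 + 1389 = 1389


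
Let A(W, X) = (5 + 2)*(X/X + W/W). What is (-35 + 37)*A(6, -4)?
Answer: 28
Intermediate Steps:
A(W, X) = 14 (A(W, X) = 7*(1 + 1) = 7*2 = 14)
(-35 + 37)*A(6, -4) = (-35 + 37)*14 = 2*14 = 28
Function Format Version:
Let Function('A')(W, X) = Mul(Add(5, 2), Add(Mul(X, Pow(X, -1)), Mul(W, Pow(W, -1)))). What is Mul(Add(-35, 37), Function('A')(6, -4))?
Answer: 28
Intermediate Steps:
Function('A')(W, X) = 14 (Function('A')(W, X) = Mul(7, Add(1, 1)) = Mul(7, 2) = 14)
Mul(Add(-35, 37), Function('A')(6, -4)) = Mul(Add(-35, 37), 14) = Mul(2, 14) = 28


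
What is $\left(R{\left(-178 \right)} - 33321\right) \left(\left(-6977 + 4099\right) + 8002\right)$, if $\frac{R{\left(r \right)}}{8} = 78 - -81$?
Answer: $-164219076$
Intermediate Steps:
$R{\left(r \right)} = 1272$ ($R{\left(r \right)} = 8 \left(78 - -81\right) = 8 \left(78 + 81\right) = 8 \cdot 159 = 1272$)
$\left(R{\left(-178 \right)} - 33321\right) \left(\left(-6977 + 4099\right) + 8002\right) = \left(1272 - 33321\right) \left(\left(-6977 + 4099\right) + 8002\right) = - 32049 \left(-2878 + 8002\right) = \left(-32049\right) 5124 = -164219076$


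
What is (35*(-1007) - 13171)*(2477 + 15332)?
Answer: -862240544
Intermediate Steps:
(35*(-1007) - 13171)*(2477 + 15332) = (-35245 - 13171)*17809 = -48416*17809 = -862240544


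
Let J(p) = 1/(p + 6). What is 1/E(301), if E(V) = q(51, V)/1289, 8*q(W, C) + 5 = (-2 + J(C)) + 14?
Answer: 1582892/1075 ≈ 1472.5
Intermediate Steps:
J(p) = 1/(6 + p)
q(W, C) = 7/8 + 1/(8*(6 + C)) (q(W, C) = -5/8 + ((-2 + 1/(6 + C)) + 14)/8 = -5/8 + (12 + 1/(6 + C))/8 = -5/8 + (3/2 + 1/(8*(6 + C))) = 7/8 + 1/(8*(6 + C)))
E(V) = (43 + 7*V)/(10312*(6 + V)) (E(V) = ((43 + 7*V)/(8*(6 + V)))/1289 = ((43 + 7*V)/(8*(6 + V)))*(1/1289) = (43 + 7*V)/(10312*(6 + V)))
1/E(301) = 1/((43 + 7*301)/(10312*(6 + 301))) = 1/((1/10312)*(43 + 2107)/307) = 1/((1/10312)*(1/307)*2150) = 1/(1075/1582892) = 1582892/1075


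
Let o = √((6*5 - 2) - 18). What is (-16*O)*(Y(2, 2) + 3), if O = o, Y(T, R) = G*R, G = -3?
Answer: 48*√10 ≈ 151.79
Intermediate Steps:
Y(T, R) = -3*R
o = √10 (o = √((30 - 2) - 18) = √(28 - 18) = √10 ≈ 3.1623)
O = √10 ≈ 3.1623
(-16*O)*(Y(2, 2) + 3) = (-16*√10)*(-3*2 + 3) = (-16*√10)*(-6 + 3) = -16*√10*(-3) = 48*√10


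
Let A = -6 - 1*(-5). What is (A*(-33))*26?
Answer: 858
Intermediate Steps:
A = -1 (A = -6 + 5 = -1)
(A*(-33))*26 = -1*(-33)*26 = 33*26 = 858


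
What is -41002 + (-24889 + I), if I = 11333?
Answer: -54558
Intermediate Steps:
-41002 + (-24889 + I) = -41002 + (-24889 + 11333) = -41002 - 13556 = -54558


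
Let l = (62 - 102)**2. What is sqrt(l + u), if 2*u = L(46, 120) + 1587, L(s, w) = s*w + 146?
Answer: sqrt(20906)/2 ≈ 72.295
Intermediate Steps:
L(s, w) = 146 + s*w
l = 1600 (l = (-40)**2 = 1600)
u = 7253/2 (u = ((146 + 46*120) + 1587)/2 = ((146 + 5520) + 1587)/2 = (5666 + 1587)/2 = (1/2)*7253 = 7253/2 ≈ 3626.5)
sqrt(l + u) = sqrt(1600 + 7253/2) = sqrt(10453/2) = sqrt(20906)/2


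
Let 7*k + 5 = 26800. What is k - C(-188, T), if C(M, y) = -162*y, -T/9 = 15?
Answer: -126295/7 ≈ -18042.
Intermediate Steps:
T = -135 (T = -9*15 = -135)
k = 26795/7 (k = -5/7 + (⅐)*26800 = -5/7 + 26800/7 = 26795/7 ≈ 3827.9)
k - C(-188, T) = 26795/7 - (-162)*(-135) = 26795/7 - 1*21870 = 26795/7 - 21870 = -126295/7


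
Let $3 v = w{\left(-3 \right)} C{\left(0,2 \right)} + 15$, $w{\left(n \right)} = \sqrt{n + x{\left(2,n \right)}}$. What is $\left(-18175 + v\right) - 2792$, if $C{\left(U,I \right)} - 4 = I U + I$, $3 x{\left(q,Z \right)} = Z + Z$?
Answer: $-20962 + 2 i \sqrt{5} \approx -20962.0 + 4.4721 i$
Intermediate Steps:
$x{\left(q,Z \right)} = \frac{2 Z}{3}$ ($x{\left(q,Z \right)} = \frac{Z + Z}{3} = \frac{2 Z}{3}$)
$C{\left(U,I \right)} = 4 + I + I U$ ($C{\left(U,I \right)} = 4 + \left(I U + I\right) = 4 + \left(I + I U\right) = 4 + I + I U$)
$w{\left(n \right)} = \frac{\sqrt{15} \sqrt{n}}{3}$ ($w{\left(n \right)} = \sqrt{n + \frac{2 n}{3}} = \sqrt{\frac{5 n}{3}} = \frac{\sqrt{15} \sqrt{n}}{3}$)
$v = 5 + 2 i \sqrt{5}$ ($v = \frac{\frac{\sqrt{15} \sqrt{-3}}{3} \left(4 + 2 + 2 \cdot 0\right) + 15}{3} = \frac{\frac{\sqrt{15} i \sqrt{3}}{3} \left(4 + 2 + 0\right) + 15}{3} = \frac{i \sqrt{5} \cdot 6 + 15}{3} = \frac{6 i \sqrt{5} + 15}{3} = \frac{15 + 6 i \sqrt{5}}{3} = 5 + 2 i \sqrt{5} \approx 5.0 + 4.4721 i$)
$\left(-18175 + v\right) - 2792 = \left(-18175 + \left(5 + 2 i \sqrt{5}\right)\right) - 2792 = \left(-18170 + 2 i \sqrt{5}\right) - 2792 = -20962 + 2 i \sqrt{5}$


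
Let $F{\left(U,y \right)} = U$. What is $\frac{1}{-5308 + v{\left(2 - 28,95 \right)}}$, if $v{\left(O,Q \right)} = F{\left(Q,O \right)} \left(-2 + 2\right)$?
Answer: $- \frac{1}{5308} \approx -0.00018839$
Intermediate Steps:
$v{\left(O,Q \right)} = 0$ ($v{\left(O,Q \right)} = Q \left(-2 + 2\right) = Q 0 = 0$)
$\frac{1}{-5308 + v{\left(2 - 28,95 \right)}} = \frac{1}{-5308 + 0} = \frac{1}{-5308} = - \frac{1}{5308}$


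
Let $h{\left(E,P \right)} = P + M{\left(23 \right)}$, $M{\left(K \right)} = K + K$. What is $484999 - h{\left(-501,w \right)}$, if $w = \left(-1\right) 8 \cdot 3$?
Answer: $484977$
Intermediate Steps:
$M{\left(K \right)} = 2 K$
$w = -24$ ($w = \left(-8\right) 3 = -24$)
$h{\left(E,P \right)} = 46 + P$ ($h{\left(E,P \right)} = P + 2 \cdot 23 = P + 46 = 46 + P$)
$484999 - h{\left(-501,w \right)} = 484999 - \left(46 - 24\right) = 484999 - 22 = 484977$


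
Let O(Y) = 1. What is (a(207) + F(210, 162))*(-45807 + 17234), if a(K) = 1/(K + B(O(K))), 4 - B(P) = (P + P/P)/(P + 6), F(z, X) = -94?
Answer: 3961446439/1475 ≈ 2.6857e+6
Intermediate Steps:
B(P) = 4 - (1 + P)/(6 + P) (B(P) = 4 - (P + P/P)/(P + 6) = 4 - (P + 1)/(6 + P) = 4 - (1 + P)/(6 + P))
a(K) = 1/(26/7 + K) (a(K) = 1/(K + (23 + 3*1)/(6 + 1)) = 1/(K + (23 + 3)/7) = 1/(K + (1/7)*26) = 1/(K + 26/7) = 1/(26/7 + K))
(a(207) + F(210, 162))*(-45807 + 17234) = (7/(26 + 7*207) - 94)*(-45807 + 17234) = (7/(26 + 1449) - 94)*(-28573) = (7/1475 - 94)*(-28573) = -138643/1475*(-28573) = 3961446439/1475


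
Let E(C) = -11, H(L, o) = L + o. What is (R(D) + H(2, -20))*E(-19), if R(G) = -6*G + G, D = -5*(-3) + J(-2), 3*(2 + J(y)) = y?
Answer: 2629/3 ≈ 876.33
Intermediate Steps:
J(y) = -2 + y/3
D = 37/3 (D = -5*(-3) + (-2 + (⅓)*(-2)) = 15 + (-2 - ⅔) = 15 - 8/3 = 37/3 ≈ 12.333)
R(G) = -5*G
(R(D) + H(2, -20))*E(-19) = (-5*37/3 + (2 - 20))*(-11) = (-185/3 - 18)*(-11) = -239/3*(-11) = 2629/3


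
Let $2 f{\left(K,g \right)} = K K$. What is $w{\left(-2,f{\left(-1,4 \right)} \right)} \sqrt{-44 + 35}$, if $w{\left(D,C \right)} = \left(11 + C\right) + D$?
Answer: $\frac{57 i}{2} \approx 28.5 i$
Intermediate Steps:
$f{\left(K,g \right)} = \frac{K^{2}}{2}$ ($f{\left(K,g \right)} = \frac{K K}{2} = \frac{K^{2}}{2}$)
$w{\left(D,C \right)} = 11 + C + D$
$w{\left(-2,f{\left(-1,4 \right)} \right)} \sqrt{-44 + 35} = \left(11 + \frac{\left(-1\right)^{2}}{2} - 2\right) \sqrt{-44 + 35} = \left(11 + \frac{1}{2} \cdot 1 - 2\right) \sqrt{-9} = \left(11 + \frac{1}{2} - 2\right) 3 i = \frac{19 \cdot 3 i}{2} = \frac{57 i}{2}$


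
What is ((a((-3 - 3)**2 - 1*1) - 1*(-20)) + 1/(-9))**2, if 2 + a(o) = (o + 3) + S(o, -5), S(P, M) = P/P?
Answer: 262144/81 ≈ 3236.3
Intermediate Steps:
S(P, M) = 1
a(o) = 2 + o (a(o) = -2 + ((o + 3) + 1) = -2 + ((3 + o) + 1) = -2 + (4 + o) = 2 + o)
((a((-3 - 3)**2 - 1*1) - 1*(-20)) + 1/(-9))**2 = (((2 + ((-3 - 3)**2 - 1*1)) - 1*(-20)) + 1/(-9))**2 = (((2 + ((-6)**2 - 1)) + 20) - 1/9)**2 = (((2 + (36 - 1)) + 20) - 1/9)**2 = (((2 + 35) + 20) - 1/9)**2 = ((37 + 20) - 1/9)**2 = (57 - 1/9)**2 = (512/9)**2 = 262144/81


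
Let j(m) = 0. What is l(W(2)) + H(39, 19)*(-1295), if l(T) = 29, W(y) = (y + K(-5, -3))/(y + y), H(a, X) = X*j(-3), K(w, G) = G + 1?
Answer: 29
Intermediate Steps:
K(w, G) = 1 + G
H(a, X) = 0 (H(a, X) = X*0 = 0)
W(y) = (-2 + y)/(2*y) (W(y) = (y + (1 - 3))/(y + y) = (y - 2)/((2*y)) = (-2 + y)*(1/(2*y)) = (-2 + y)/(2*y))
l(W(2)) + H(39, 19)*(-1295) = 29 + 0*(-1295) = 29 + 0 = 29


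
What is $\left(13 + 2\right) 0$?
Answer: $0$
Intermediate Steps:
$\left(13 + 2\right) 0 = 15 \cdot 0 = 0$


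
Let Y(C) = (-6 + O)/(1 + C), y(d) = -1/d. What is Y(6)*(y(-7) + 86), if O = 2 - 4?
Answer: -4824/49 ≈ -98.449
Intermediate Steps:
O = -2
Y(C) = -8/(1 + C) (Y(C) = (-6 - 2)/(1 + C) = -8/(1 + C))
Y(6)*(y(-7) + 86) = (-8/(1 + 6))*(-1/(-7) + 86) = (-8/7)*(-1*(-1/7) + 86) = (-8*1/7)*(1/7 + 86) = -8/7*603/7 = -4824/49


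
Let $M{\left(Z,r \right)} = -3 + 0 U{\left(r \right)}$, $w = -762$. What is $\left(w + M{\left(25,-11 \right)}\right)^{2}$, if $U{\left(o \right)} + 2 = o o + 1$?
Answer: $585225$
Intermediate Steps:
$U{\left(o \right)} = -1 + o^{2}$ ($U{\left(o \right)} = -2 + \left(o o + 1\right) = -2 + \left(o^{2} + 1\right) = -2 + \left(1 + o^{2}\right) = -1 + o^{2}$)
$M{\left(Z,r \right)} = -3$ ($M{\left(Z,r \right)} = -3 + 0 \left(-1 + r^{2}\right) = -3 + 0 = -3$)
$\left(w + M{\left(25,-11 \right)}\right)^{2} = \left(-762 - 3\right)^{2} = \left(-765\right)^{2} = 585225$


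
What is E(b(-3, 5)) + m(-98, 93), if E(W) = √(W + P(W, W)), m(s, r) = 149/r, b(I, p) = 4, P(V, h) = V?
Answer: 149/93 + 2*√2 ≈ 4.4306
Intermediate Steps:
E(W) = √2*√W (E(W) = √(W + W) = √(2*W) = √2*√W)
E(b(-3, 5)) + m(-98, 93) = √2*√4 + 149/93 = √2*2 + 149*(1/93) = 2*√2 + 149/93 = 149/93 + 2*√2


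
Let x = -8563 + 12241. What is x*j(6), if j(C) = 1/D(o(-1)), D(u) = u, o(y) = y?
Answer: -3678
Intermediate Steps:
x = 3678
j(C) = -1 (j(C) = 1/(-1) = -1)
x*j(6) = 3678*(-1) = -3678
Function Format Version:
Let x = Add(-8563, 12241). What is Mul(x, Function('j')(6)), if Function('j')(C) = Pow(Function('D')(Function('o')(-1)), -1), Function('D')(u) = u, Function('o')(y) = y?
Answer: -3678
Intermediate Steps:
x = 3678
Function('j')(C) = -1 (Function('j')(C) = Pow(-1, -1) = -1)
Mul(x, Function('j')(6)) = Mul(3678, -1) = -3678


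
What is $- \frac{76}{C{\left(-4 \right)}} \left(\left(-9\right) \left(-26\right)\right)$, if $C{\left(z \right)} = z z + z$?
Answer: $-1482$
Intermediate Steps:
$C{\left(z \right)} = z + z^{2}$ ($C{\left(z \right)} = z^{2} + z = z + z^{2}$)
$- \frac{76}{C{\left(-4 \right)}} \left(\left(-9\right) \left(-26\right)\right) = - \frac{76}{\left(-4\right) \left(1 - 4\right)} \left(\left(-9\right) \left(-26\right)\right) = - \frac{76}{\left(-4\right) \left(-3\right)} 234 = - \frac{76}{12} \cdot 234 = \left(-76\right) \frac{1}{12} \cdot 234 = \left(- \frac{19}{3}\right) 234 = -1482$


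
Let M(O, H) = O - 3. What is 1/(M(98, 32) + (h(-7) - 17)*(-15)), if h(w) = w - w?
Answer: 1/350 ≈ 0.0028571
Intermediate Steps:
h(w) = 0
M(O, H) = -3 + O
1/(M(98, 32) + (h(-7) - 17)*(-15)) = 1/((-3 + 98) + (0 - 17)*(-15)) = 1/(95 - 17*(-15)) = 1/(95 + 255) = 1/350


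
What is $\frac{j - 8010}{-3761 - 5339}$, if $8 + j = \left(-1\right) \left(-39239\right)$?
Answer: $- \frac{31221}{9100} \approx -3.4309$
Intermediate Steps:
$j = 39231$ ($j = -8 - -39239 = -8 + 39239 = 39231$)
$\frac{j - 8010}{-3761 - 5339} = \frac{39231 - 8010}{-3761 - 5339} = \frac{31221}{-9100} = 31221 \left(- \frac{1}{9100}\right) = - \frac{31221}{9100}$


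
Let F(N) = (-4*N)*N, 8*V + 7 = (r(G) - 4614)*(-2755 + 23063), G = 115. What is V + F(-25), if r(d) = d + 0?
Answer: -91385699/8 ≈ -1.1423e+7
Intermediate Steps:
r(d) = d
V = -91365699/8 (V = -7/8 + ((115 - 4614)*(-2755 + 23063))/8 = -7/8 + (-4499*20308)/8 = -7/8 + (1/8)*(-91365692) = -7/8 - 22841423/2 = -91365699/8 ≈ -1.1421e+7)
F(N) = -4*N**2
V + F(-25) = -91365699/8 - 4*(-25)**2 = -91365699/8 - 4*625 = -91365699/8 - 2500 = -91385699/8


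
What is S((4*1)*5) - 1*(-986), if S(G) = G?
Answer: 1006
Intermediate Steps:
S((4*1)*5) - 1*(-986) = (4*1)*5 - 1*(-986) = 4*5 + 986 = 20 + 986 = 1006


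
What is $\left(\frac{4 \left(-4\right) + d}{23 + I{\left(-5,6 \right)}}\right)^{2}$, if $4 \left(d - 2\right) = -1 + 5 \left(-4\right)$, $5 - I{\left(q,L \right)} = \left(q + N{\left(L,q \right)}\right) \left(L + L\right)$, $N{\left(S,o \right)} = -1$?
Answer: $\frac{5929}{160000} \approx 0.037056$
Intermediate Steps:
$I{\left(q,L \right)} = 5 - 2 L \left(-1 + q\right)$ ($I{\left(q,L \right)} = 5 - \left(q - 1\right) \left(L + L\right) = 5 - \left(-1 + q\right) 2 L = 5 - 2 L \left(-1 + q\right)$)
$d = - \frac{13}{4}$ ($d = 2 + \frac{-1 + 5 \left(-4\right)}{4} = 2 + \frac{-1 - 20}{4} = 2 + \frac{1}{4} \left(-21\right) = 2 - \frac{21}{4} = - \frac{13}{4} \approx -3.25$)
$\left(\frac{4 \left(-4\right) + d}{23 + I{\left(-5,6 \right)}}\right)^{2} = \left(\frac{4 \left(-4\right) - \frac{13}{4}}{23 + \left(5 + 2 \cdot 6 - 12 \left(-5\right)\right)}\right)^{2} = \left(\frac{-16 - \frac{13}{4}}{23 + \left(5 + 12 + 60\right)}\right)^{2} = \left(- \frac{77}{4 \left(23 + 77\right)}\right)^{2} = \left(- \frac{77}{4 \cdot 100}\right)^{2} = \left(\left(- \frac{77}{4}\right) \frac{1}{100}\right)^{2} = \left(- \frac{77}{400}\right)^{2} = \frac{5929}{160000}$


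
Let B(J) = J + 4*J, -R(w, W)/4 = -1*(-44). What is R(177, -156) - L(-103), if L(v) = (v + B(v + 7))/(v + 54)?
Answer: -9207/49 ≈ -187.90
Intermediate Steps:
R(w, W) = -176 (R(w, W) = -(-4)*(-44) = -4*44 = -176)
B(J) = 5*J
L(v) = (35 + 6*v)/(54 + v) (L(v) = (v + 5*(v + 7))/(v + 54) = (v + 5*(7 + v))/(54 + v) = (v + (35 + 5*v))/(54 + v) = (35 + 6*v)/(54 + v))
R(177, -156) - L(-103) = -176 - (35 + 6*(-103))/(54 - 103) = -176 - (35 - 618)/(-49) = -176 - (-1)*(-583)/49 = -176 - 1*583/49 = -176 - 583/49 = -9207/49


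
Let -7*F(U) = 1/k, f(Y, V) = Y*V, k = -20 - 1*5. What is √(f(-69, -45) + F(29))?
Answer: 4*√237727/35 ≈ 55.723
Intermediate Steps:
k = -25 (k = -20 - 5 = -25)
f(Y, V) = V*Y
F(U) = 1/175 (F(U) = -⅐/(-25) = -⅐*(-1/25) = 1/175)
√(f(-69, -45) + F(29)) = √(-45*(-69) + 1/175) = √(3105 + 1/175) = √(543376/175) = 4*√237727/35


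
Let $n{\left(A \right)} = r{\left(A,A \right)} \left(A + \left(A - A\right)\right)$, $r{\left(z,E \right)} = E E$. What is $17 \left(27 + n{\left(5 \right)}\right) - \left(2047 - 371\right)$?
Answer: $908$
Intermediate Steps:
$r{\left(z,E \right)} = E^{2}$
$n{\left(A \right)} = A^{3}$ ($n{\left(A \right)} = A^{2} \left(A + \left(A - A\right)\right) = A^{2} \left(A + 0\right) = A^{2} A = A^{3}$)
$17 \left(27 + n{\left(5 \right)}\right) - \left(2047 - 371\right) = 17 \left(27 + 5^{3}\right) - \left(2047 - 371\right) = 17 \left(27 + 125\right) - \left(2047 - 371\right) = 17 \cdot 152 - 1676 = 2584 - 1676 = 908$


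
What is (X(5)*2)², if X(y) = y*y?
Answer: 2500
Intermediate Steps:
X(y) = y²
(X(5)*2)² = (5²*2)² = (25*2)² = 50² = 2500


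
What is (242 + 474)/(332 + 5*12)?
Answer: 179/98 ≈ 1.8265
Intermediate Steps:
(242 + 474)/(332 + 5*12) = 716/(332 + 60) = 716/392 = 716*(1/392) = 179/98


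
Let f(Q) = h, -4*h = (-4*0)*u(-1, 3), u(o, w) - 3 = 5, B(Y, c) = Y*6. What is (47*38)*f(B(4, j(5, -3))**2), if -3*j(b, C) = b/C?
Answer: 0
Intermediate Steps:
j(b, C) = -b/(3*C)
B(Y, c) = 6*Y
u(o, w) = 8 (u(o, w) = 3 + 5 = 8)
h = 0 (h = -(-4*0)*8/4 = -0*8 = -1/4*0 = 0)
f(Q) = 0
(47*38)*f(B(4, j(5, -3))**2) = (47*38)*0 = 1786*0 = 0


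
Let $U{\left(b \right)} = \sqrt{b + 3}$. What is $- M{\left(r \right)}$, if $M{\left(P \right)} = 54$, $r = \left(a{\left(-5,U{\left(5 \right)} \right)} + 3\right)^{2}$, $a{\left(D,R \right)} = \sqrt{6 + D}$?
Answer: $-54$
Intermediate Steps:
$U{\left(b \right)} = \sqrt{3 + b}$
$r = 16$ ($r = \left(\sqrt{6 - 5} + 3\right)^{2} = \left(\sqrt{1} + 3\right)^{2} = \left(1 + 3\right)^{2} = 4^{2} = 16$)
$- M{\left(r \right)} = \left(-1\right) 54 = -54$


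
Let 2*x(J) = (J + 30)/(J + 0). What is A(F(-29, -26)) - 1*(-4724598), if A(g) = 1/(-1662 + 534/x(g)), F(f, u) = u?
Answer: 40650441191/8604 ≈ 4.7246e+6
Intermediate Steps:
x(J) = (30 + J)/(2*J) (x(J) = ((J + 30)/(J + 0))/2 = ((30 + J)/J)/2 = (30 + J)/(2*J))
A(g) = 1/(-1662 + 1068*g/(30 + g)) (A(g) = 1/(-1662 + 534/(((30 + g)/(2*g)))) = 1/(-1662 + 534*(2*g/(30 + g))) = 1/(-1662 + 1068*g/(30 + g)))
A(F(-29, -26)) - 1*(-4724598) = (30 - 26)/(18*(-2770 - 33*(-26))) - 1*(-4724598) = (1/18)*4/(-2770 + 858) + 4724598 = (1/18)*4/(-1912) + 4724598 = (1/18)*(-1/1912)*4 + 4724598 = -1/8604 + 4724598 = 40650441191/8604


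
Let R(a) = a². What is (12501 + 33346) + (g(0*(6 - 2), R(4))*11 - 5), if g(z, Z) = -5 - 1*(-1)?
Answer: 45798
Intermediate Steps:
g(z, Z) = -4 (g(z, Z) = -5 + 1 = -4)
(12501 + 33346) + (g(0*(6 - 2), R(4))*11 - 5) = (12501 + 33346) + (-4*11 - 5) = 45847 + (-44 - 5) = 45847 - 49 = 45798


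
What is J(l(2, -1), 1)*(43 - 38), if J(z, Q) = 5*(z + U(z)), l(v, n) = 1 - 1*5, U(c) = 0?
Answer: -100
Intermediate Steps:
l(v, n) = -4 (l(v, n) = 1 - 5 = -4)
J(z, Q) = 5*z (J(z, Q) = 5*(z + 0) = 5*z)
J(l(2, -1), 1)*(43 - 38) = (5*(-4))*(43 - 38) = -20*5 = -100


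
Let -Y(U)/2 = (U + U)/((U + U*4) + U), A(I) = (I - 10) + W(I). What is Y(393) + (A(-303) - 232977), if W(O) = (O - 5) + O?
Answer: -701705/3 ≈ -2.3390e+5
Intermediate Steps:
W(O) = -5 + 2*O (W(O) = (-5 + O) + O = -5 + 2*O)
A(I) = -15 + 3*I (A(I) = (I - 10) + (-5 + 2*I) = (-10 + I) + (-5 + 2*I) = -15 + 3*I)
Y(U) = -2/3 (Y(U) = -2*(U + U)/((U + U*4) + U) = -2*2*U/((U + 4*U) + U) = -2*2*U/(5*U + U) = -2*2*U/(6*U) = -2*2*U*1/(6*U) = -2*1/3 = -2/3)
Y(393) + (A(-303) - 232977) = -2/3 + ((-15 + 3*(-303)) - 232977) = -2/3 + ((-15 - 909) - 232977) = -2/3 + (-924 - 232977) = -2/3 - 233901 = -701705/3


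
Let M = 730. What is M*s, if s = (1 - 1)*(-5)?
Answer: 0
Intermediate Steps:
s = 0 (s = 0*(-5) = 0)
M*s = 730*0 = 0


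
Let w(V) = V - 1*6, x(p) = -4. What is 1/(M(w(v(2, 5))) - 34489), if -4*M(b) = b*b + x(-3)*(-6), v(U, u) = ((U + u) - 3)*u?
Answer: -1/34544 ≈ -2.8949e-5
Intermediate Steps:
v(U, u) = u*(-3 + U + u) (v(U, u) = (-3 + U + u)*u = u*(-3 + U + u))
w(V) = -6 + V (w(V) = V - 6 = -6 + V)
M(b) = -6 - b**2/4 (M(b) = -(b*b - 4*(-6))/4 = -(b**2 + 24)/4 = -(24 + b**2)/4 = -6 - b**2/4)
1/(M(w(v(2, 5))) - 34489) = 1/((-6 - (-6 + 5*(-3 + 2 + 5))**2/4) - 34489) = 1/((-6 - (-6 + 5*4)**2/4) - 34489) = 1/((-6 - (-6 + 20)**2/4) - 34489) = 1/((-6 - 1/4*14**2) - 34489) = 1/((-6 - 1/4*196) - 34489) = 1/((-6 - 49) - 34489) = 1/(-55 - 34489) = 1/(-34544) = -1/34544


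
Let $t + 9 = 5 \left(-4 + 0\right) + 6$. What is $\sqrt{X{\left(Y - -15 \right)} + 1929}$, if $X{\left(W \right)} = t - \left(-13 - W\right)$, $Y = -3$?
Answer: $\sqrt{1931} \approx 43.943$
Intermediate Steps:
$t = -23$ ($t = -9 + \left(5 \left(-4 + 0\right) + 6\right) = -9 + \left(5 \left(-4\right) + 6\right) = -9 + \left(-20 + 6\right) = -9 - 14 = -23$)
$X{\left(W \right)} = -10 + W$ ($X{\left(W \right)} = -23 - \left(-13 - W\right) = -23 + \left(13 + W\right) = -10 + W$)
$\sqrt{X{\left(Y - -15 \right)} + 1929} = \sqrt{\left(-10 - -12\right) + 1929} = \sqrt{\left(-10 + \left(-3 + 15\right)\right) + 1929} = \sqrt{\left(-10 + 12\right) + 1929} = \sqrt{2 + 1929} = \sqrt{1931}$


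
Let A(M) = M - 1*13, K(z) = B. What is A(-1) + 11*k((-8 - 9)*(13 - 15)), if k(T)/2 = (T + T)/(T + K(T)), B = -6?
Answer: 276/7 ≈ 39.429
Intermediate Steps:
K(z) = -6
A(M) = -13 + M (A(M) = M - 13 = -13 + M)
k(T) = 4*T/(-6 + T) (k(T) = 2*((T + T)/(T - 6)) = 2*((2*T)/(-6 + T)) = 2*(2*T/(-6 + T)) = 4*T/(-6 + T))
A(-1) + 11*k((-8 - 9)*(13 - 15)) = (-13 - 1) + 11*(4*((-8 - 9)*(13 - 15))/(-6 + (-8 - 9)*(13 - 15))) = -14 + 11*(4*(-17*(-2))/(-6 - 17*(-2))) = -14 + 11*(4*34/(-6 + 34)) = -14 + 11*(4*34/28) = -14 + 11*(4*34*(1/28)) = -14 + 11*(34/7) = -14 + 374/7 = 276/7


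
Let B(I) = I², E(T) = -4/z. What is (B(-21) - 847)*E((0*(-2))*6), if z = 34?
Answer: 812/17 ≈ 47.765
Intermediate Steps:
E(T) = -2/17 (E(T) = -4/34 = -4*1/34 = -2/17)
(B(-21) - 847)*E((0*(-2))*6) = ((-21)² - 847)*(-2/17) = (441 - 847)*(-2/17) = -406*(-2/17) = 812/17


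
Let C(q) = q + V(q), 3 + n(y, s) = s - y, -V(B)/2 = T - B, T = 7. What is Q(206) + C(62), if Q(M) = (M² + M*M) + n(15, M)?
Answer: 85232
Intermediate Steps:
V(B) = -14 + 2*B (V(B) = -2*(7 - B) = -14 + 2*B)
n(y, s) = -3 + s - y (n(y, s) = -3 + (s - y) = -3 + s - y)
C(q) = -14 + 3*q (C(q) = q + (-14 + 2*q) = -14 + 3*q)
Q(M) = -18 + M + 2*M² (Q(M) = (M² + M*M) + (-3 + M - 1*15) = (M² + M²) + (-3 + M - 15) = 2*M² + (-18 + M) = -18 + M + 2*M²)
Q(206) + C(62) = (-18 + 206 + 2*206²) + (-14 + 3*62) = (-18 + 206 + 2*42436) + (-14 + 186) = (-18 + 206 + 84872) + 172 = 85060 + 172 = 85232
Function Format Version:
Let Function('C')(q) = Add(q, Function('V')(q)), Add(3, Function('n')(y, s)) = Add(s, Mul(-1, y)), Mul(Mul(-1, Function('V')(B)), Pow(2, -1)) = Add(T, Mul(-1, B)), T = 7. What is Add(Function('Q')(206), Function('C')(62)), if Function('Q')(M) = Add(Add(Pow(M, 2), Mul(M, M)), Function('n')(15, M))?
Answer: 85232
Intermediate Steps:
Function('V')(B) = Add(-14, Mul(2, B)) (Function('V')(B) = Mul(-2, Add(7, Mul(-1, B))) = Add(-14, Mul(2, B)))
Function('n')(y, s) = Add(-3, s, Mul(-1, y)) (Function('n')(y, s) = Add(-3, Add(s, Mul(-1, y))) = Add(-3, s, Mul(-1, y)))
Function('C')(q) = Add(-14, Mul(3, q)) (Function('C')(q) = Add(q, Add(-14, Mul(2, q))) = Add(-14, Mul(3, q)))
Function('Q')(M) = Add(-18, M, Mul(2, Pow(M, 2))) (Function('Q')(M) = Add(Add(Pow(M, 2), Mul(M, M)), Add(-3, M, Mul(-1, 15))) = Add(Add(Pow(M, 2), Pow(M, 2)), Add(-3, M, -15)) = Add(Mul(2, Pow(M, 2)), Add(-18, M)) = Add(-18, M, Mul(2, Pow(M, 2))))
Add(Function('Q')(206), Function('C')(62)) = Add(Add(-18, 206, Mul(2, Pow(206, 2))), Add(-14, Mul(3, 62))) = Add(Add(-18, 206, Mul(2, 42436)), Add(-14, 186)) = Add(Add(-18, 206, 84872), 172) = Add(85060, 172) = 85232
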